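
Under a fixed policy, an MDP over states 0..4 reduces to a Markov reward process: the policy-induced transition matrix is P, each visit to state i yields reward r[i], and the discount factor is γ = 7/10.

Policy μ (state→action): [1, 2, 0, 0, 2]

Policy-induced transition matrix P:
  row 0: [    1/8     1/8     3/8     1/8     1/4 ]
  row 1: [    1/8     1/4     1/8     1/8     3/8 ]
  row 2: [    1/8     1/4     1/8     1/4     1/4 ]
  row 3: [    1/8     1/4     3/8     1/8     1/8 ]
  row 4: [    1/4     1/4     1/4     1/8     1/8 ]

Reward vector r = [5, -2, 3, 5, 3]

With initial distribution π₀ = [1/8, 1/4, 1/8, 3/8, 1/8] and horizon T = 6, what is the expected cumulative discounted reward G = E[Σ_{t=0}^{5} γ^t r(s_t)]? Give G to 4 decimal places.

G = 7.4767

t=0: π = [0.1250, 0.2500, 0.1250, 0.3750, 0.1250], E[r] = 2.7500, γ^t·E[r] = 2.750000, running G = 2.750000
t=1: π = [0.1406, 0.2344, 0.2656, 0.1406, 0.2188], E[r] = 2.3906, γ^t·E[r] = 1.673438, running G = 4.423438
t=2: π = [0.1523, 0.2324, 0.2227, 0.1582, 0.2344], E[r] = 2.4590, γ^t·E[r] = 1.204902, running G = 5.628340
t=3: π = [0.1543, 0.2310, 0.2319, 0.1528, 0.2300], E[r] = 2.4595, γ^t·E[r] = 0.843599, running G = 6.471939
t=4: π = [0.1537, 0.2307, 0.2305, 0.1540, 0.2310], E[r] = 2.4619, γ^t·E[r] = 0.591106, running G = 7.063045
t=5: π = [0.1539, 0.2308, 0.2308, 0.1538, 0.2307], E[r] = 2.4615, γ^t·E[r] = 0.413701, running G = 7.476745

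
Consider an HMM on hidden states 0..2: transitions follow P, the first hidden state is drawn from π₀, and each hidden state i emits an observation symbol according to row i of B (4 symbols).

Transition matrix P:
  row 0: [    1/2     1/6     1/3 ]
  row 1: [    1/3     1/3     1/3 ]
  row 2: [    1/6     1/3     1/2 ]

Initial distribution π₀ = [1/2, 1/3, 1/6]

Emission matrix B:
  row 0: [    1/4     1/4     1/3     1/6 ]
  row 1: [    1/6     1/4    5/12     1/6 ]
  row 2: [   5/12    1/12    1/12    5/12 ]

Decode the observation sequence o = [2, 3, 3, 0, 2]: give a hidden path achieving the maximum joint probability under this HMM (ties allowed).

path = [0, 2, 2, 2, 1]

t=0: δ = [1.667e-01, 1.389e-01, 1.389e-02]  (obs o_0=2)
t=1: δ = [1.389e-02, 7.716e-03, 2.315e-02]  ψ = [0, 1, 0]  (obs o_1=3)
t=2: δ = [1.157e-03, 1.286e-03, 4.823e-03]  ψ = [0, 2, 2]  (obs o_2=3)
t=3: δ = [2.009e-04, 2.679e-04, 1.005e-03]  ψ = [2, 2, 2]  (obs o_3=0)
t=4: δ = [5.582e-05, 1.395e-04, 4.186e-05]  ψ = [2, 2, 2]  (obs o_4=2)
backtrack: best end state = 1; path = [0, 2, 2, 2, 1]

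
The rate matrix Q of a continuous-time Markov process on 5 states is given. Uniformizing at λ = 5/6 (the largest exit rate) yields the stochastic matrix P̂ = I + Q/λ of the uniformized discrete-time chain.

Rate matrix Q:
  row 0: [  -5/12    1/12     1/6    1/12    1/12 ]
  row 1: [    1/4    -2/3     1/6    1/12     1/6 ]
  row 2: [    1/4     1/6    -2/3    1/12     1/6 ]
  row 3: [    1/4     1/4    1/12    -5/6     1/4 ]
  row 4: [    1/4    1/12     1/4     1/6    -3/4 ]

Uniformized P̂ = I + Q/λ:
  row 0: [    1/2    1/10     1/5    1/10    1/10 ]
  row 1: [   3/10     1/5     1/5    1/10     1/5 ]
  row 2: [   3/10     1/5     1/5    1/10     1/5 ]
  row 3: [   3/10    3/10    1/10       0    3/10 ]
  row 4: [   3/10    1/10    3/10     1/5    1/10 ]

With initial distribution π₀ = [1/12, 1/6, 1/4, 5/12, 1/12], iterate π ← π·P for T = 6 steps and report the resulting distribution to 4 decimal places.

π = [0.3750, 0.1573, 0.2052, 0.1052, 0.1573]

t=0: π = [0.0833, 0.1667, 0.2500, 0.4167, 0.0833]
t=1: π = [0.3167, 0.2250, 0.1667, 0.0667, 0.2250]
t=2: π = [0.3633, 0.1525, 0.2158, 0.1158, 0.1525]
t=3: π = [0.3727, 0.1600, 0.2037, 0.1037, 0.1600]
t=4: π = [0.3745, 0.1571, 0.2056, 0.1056, 0.1571]
t=5: π = [0.3749, 0.1574, 0.2051, 0.1051, 0.1574]
t=6: π = [0.3750, 0.1573, 0.2052, 0.1052, 0.1573]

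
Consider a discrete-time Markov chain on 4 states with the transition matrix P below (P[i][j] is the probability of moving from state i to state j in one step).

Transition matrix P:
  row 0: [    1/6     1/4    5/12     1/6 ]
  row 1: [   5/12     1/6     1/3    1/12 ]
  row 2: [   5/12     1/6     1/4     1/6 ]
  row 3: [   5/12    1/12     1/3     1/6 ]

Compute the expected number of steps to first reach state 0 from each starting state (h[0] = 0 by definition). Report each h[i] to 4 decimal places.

First-step conditioning: h[0] = 0; for i ≠ 0, h[i] = 1 + Σ_k P[i][k]·h[k].
  h[1] = 1 + 1/6·h[1] + 1/3·h[2] + 1/12·h[3]
  h[2] = 1 + 1/6·h[1] + 1/4·h[2] + 1/6·h[3]
  h[3] = 1 + 1/12·h[1] + 1/3·h[2] + 1/6·h[3]
Solving the 3×3 linear system over states ≠ 0 gives exactly h = [0, 12/5, 12/5, 12/5] (h[0] = 0 is the target).

h = [0.0000, 2.4000, 2.4000, 2.4000]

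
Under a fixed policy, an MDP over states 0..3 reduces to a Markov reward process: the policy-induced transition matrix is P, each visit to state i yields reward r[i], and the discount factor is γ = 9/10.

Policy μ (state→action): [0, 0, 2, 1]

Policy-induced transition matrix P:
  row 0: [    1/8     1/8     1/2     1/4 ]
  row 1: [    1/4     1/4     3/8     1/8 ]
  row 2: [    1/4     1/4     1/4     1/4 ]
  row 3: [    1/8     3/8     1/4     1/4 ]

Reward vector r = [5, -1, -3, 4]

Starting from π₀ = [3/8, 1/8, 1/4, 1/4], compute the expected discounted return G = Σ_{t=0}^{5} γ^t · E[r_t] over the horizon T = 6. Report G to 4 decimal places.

t=0: π = [0.3750, 0.1250, 0.2500, 0.2500], E[r] = 2.0000, γ^t·E[r] = 2.000000, running G = 2.000000
t=1: π = [0.1719, 0.2344, 0.3594, 0.2344], E[r] = 0.4844, γ^t·E[r] = 0.435938, running G = 2.435938
t=2: π = [0.1992, 0.2578, 0.3223, 0.2207], E[r] = 0.6543, γ^t·E[r] = 0.529980, running G = 2.965918
t=3: π = [0.1975, 0.2527, 0.3320, 0.2178], E[r] = 0.6099, γ^t·E[r] = 0.444590, running G = 3.410508
t=4: π = [0.1981, 0.2525, 0.3310, 0.2184], E[r] = 0.6187, γ^t·E[r] = 0.405918, running G = 3.816426
t=5: π = [0.1979, 0.2525, 0.3311, 0.2184], E[r] = 0.6176, γ^t·E[r] = 0.364693, running G = 4.181119

G = 4.1811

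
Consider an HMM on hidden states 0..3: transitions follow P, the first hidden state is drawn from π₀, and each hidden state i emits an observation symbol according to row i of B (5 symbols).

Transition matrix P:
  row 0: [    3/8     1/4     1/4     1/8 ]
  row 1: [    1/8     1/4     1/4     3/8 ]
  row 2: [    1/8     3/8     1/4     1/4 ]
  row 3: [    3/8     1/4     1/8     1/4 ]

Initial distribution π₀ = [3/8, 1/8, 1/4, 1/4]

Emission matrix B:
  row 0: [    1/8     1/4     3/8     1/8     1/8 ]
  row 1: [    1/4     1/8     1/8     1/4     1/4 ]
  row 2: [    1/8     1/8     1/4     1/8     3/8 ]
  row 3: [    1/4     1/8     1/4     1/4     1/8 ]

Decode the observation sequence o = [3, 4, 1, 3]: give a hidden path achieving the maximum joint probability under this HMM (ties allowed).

t=0: δ = [4.688e-02, 3.125e-02, 3.125e-02, 6.250e-02]  (obs o_0=3)
t=1: δ = [2.930e-03, 3.906e-03, 4.395e-03, 1.953e-03]  ψ = [3, 3, 0, 3]  (obs o_1=4)
t=2: δ = [2.747e-04, 2.060e-04, 1.373e-04, 1.831e-04]  ψ = [0, 2, 2, 1]  (obs o_2=1)
t=3: δ = [1.287e-05, 1.717e-05, 8.583e-06, 1.931e-05]  ψ = [0, 0, 0, 1]  (obs o_3=3)
backtrack: best end state = 3; path = [0, 2, 1, 3]

path = [0, 2, 1, 3]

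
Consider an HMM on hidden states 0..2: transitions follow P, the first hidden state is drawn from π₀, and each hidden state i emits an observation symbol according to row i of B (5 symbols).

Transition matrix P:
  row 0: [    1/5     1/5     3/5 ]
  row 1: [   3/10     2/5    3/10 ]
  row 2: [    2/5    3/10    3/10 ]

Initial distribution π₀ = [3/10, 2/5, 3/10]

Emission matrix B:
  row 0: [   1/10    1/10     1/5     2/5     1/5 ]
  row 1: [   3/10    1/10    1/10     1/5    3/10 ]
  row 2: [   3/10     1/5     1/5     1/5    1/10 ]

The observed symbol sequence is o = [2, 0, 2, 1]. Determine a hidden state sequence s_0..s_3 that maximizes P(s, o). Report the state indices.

t=0: δ = [6.000e-02, 4.000e-02, 6.000e-02]  (obs o_0=2)
t=1: δ = [2.400e-03, 5.400e-03, 1.080e-02]  ψ = [2, 2, 0]  (obs o_1=0)
t=2: δ = [8.640e-04, 3.240e-04, 6.480e-04]  ψ = [2, 2, 2]  (obs o_2=2)
t=3: δ = [2.592e-05, 1.944e-05, 1.037e-04]  ψ = [2, 2, 0]  (obs o_3=1)
backtrack: best end state = 2; path = [0, 2, 0, 2]

path = [0, 2, 0, 2]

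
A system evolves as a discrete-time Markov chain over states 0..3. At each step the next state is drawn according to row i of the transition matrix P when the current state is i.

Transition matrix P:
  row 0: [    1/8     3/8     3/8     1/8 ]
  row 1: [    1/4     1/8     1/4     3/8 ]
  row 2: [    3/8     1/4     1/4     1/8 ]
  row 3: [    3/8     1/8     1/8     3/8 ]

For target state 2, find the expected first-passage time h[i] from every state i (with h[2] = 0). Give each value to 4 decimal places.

h = [3.5556, 4.1111, 0.0000, 4.5556]

First-step conditioning: h[2] = 0; for i ≠ 2, h[i] = 1 + Σ_k P[i][k]·h[k].
  h[0] = 1 + 1/8·h[0] + 3/8·h[1] + 1/8·h[3]
  h[1] = 1 + 1/4·h[0] + 1/8·h[1] + 3/8·h[3]
  h[3] = 1 + 3/8·h[0] + 1/8·h[1] + 3/8·h[3]
Solving the 3×3 linear system over states ≠ 2 gives exactly h = [32/9, 37/9, 0, 41/9] (h[2] = 0 is the target).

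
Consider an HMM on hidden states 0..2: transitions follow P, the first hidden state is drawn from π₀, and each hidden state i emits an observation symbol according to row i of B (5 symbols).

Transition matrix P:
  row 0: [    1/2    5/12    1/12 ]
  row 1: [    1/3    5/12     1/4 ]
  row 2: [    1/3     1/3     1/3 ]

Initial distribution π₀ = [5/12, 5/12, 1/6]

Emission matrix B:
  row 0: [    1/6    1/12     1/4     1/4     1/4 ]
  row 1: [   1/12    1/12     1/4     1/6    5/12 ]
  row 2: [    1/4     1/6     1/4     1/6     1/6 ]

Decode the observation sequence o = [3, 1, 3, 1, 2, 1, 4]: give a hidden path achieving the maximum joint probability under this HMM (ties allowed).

path = [0, 0, 0, 0, 0, 0, 1]

t=0: δ = [1.042e-01, 6.944e-02, 2.778e-02]  (obs o_0=3)
t=1: δ = [4.340e-03, 3.617e-03, 2.894e-03]  ψ = [0, 0, 1]  (obs o_1=1)
t=2: δ = [5.425e-04, 3.014e-04, 1.608e-04]  ψ = [0, 0, 2]  (obs o_2=3)
t=3: δ = [2.261e-05, 1.884e-05, 1.256e-05]  ψ = [0, 0, 1]  (obs o_3=1)
t=4: δ = [2.826e-06, 2.355e-06, 1.177e-06]  ψ = [0, 0, 1]  (obs o_4=2)
t=5: δ = [1.177e-07, 9.811e-08, 9.811e-08]  ψ = [0, 0, 1]  (obs o_5=1)
t=6: δ = [1.472e-08, 2.044e-08, 5.451e-09]  ψ = [0, 0, 2]  (obs o_6=4)
backtrack: best end state = 1; path = [0, 0, 0, 0, 0, 0, 1]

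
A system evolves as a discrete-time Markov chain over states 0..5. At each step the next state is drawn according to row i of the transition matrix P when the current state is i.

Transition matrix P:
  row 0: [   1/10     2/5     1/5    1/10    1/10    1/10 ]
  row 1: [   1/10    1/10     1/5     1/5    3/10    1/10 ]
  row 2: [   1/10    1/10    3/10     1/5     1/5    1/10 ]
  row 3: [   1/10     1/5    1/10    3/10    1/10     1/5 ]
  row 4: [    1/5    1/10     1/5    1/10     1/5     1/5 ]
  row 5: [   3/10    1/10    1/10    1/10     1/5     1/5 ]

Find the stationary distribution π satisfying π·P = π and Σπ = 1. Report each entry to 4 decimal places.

π = [0.1485, 0.1614, 0.1868, 0.1685, 0.1844, 0.1503]

Balance equations π_j = Σ_i π_i·P[i][j]:
  π_0 = 1/10·π_0 + 1/10·π_1 + 1/10·π_2 + 1/10·π_3 + 1/5·π_4 + 3/10·π_5
  π_1 = 2/5·π_0 + 1/10·π_1 + 1/10·π_2 + 1/5·π_3 + 1/10·π_4 + 1/10·π_5
  π_2 = 1/5·π_0 + 1/5·π_1 + 3/10·π_2 + 1/10·π_3 + 1/5·π_4 + 1/10·π_5
  π_3 = 1/10·π_0 + 1/5·π_1 + 1/5·π_2 + 3/10·π_3 + 1/10·π_4 + 1/10·π_5
  π_4 = 1/10·π_0 + 3/10·π_1 + 1/5·π_2 + 1/10·π_3 + 1/5·π_4 + 1/5·π_5
  normalize: π_0 + π_1 + π_2 + π_3 + π_4 + π_5 = 1
Solving the linear system gives exactly π = [12161/81887, 13217/81887, 15296/81887, 13800/81887, 15103/81887, 12310/81887].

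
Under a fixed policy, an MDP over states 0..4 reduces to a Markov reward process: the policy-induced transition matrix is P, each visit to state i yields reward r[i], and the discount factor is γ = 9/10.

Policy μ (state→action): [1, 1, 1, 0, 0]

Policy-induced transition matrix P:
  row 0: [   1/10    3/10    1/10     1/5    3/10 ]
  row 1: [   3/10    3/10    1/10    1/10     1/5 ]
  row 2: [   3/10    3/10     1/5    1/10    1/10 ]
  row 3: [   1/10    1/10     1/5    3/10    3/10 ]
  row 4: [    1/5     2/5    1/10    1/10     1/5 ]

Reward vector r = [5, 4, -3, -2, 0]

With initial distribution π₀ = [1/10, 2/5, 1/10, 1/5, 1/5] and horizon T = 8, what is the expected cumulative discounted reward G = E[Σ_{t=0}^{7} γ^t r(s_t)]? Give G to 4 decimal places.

t=0: π = [0.1000, 0.4000, 0.1000, 0.2000, 0.2000], E[r] = 1.4000, γ^t·E[r] = 1.400000, running G = 1.400000
t=1: π = [0.2200, 0.2800, 0.1300, 0.1500, 0.2200], E[r] = 1.5300, γ^t·E[r] = 1.377000, running G = 2.777000
t=2: π = [0.2040, 0.2920, 0.1280, 0.1520, 0.2240], E[r] = 1.5000, γ^t·E[r] = 1.215000, running G = 3.992000
t=3: π = [0.2064, 0.2920, 0.1280, 0.1508, 0.2228], E[r] = 1.5144, γ^t·E[r] = 1.103998, running G = 5.095998
t=4: π = [0.2063, 0.2921, 0.1279, 0.1508, 0.2229], E[r] = 1.5146, γ^t·E[r] = 0.993755, running G = 6.089753
t=5: π = [0.2063, 0.2921, 0.1279, 0.1508, 0.2229], E[r] = 1.5148, γ^t·E[r] = 0.894479, running G = 6.984232
t=6: π = [0.2063, 0.2921, 0.1279, 0.1508, 0.2229], E[r] = 1.5148, γ^t·E[r] = 0.805041, running G = 7.789273
t=7: π = [0.2063, 0.2921, 0.1279, 0.1508, 0.2229], E[r] = 1.5148, γ^t·E[r] = 0.724539, running G = 8.513812

G = 8.5138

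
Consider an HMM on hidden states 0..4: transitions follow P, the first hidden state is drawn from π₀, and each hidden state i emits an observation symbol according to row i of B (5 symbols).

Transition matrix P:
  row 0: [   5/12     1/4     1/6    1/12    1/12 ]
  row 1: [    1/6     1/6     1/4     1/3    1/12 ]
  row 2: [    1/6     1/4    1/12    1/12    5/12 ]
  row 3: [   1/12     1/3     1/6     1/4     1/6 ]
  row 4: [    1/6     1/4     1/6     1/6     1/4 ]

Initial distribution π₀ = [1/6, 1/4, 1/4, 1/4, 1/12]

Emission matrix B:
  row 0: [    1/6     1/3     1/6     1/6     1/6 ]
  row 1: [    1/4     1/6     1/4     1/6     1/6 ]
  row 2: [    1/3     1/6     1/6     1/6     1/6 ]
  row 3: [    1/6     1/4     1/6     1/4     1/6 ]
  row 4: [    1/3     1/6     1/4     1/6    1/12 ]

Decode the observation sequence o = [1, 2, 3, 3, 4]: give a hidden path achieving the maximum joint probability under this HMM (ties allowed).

t=0: δ = [5.556e-02, 4.167e-02, 4.167e-02, 6.250e-02, 1.389e-02]  (obs o_0=1)
t=1: δ = [3.858e-03, 5.208e-03, 1.736e-03, 2.604e-03, 4.340e-03]  ψ = [0, 3, 1, 3, 2]  (obs o_1=2)
t=2: δ = [2.679e-04, 1.808e-04, 2.170e-04, 4.340e-04, 1.808e-04]  ψ = [0, 4, 1, 1, 4]  (obs o_2=3)
t=3: δ = [1.861e-05, 2.411e-05, 1.206e-05, 2.713e-05, 1.507e-05]  ψ = [0, 3, 3, 3, 2]  (obs o_3=3)
t=4: δ = [1.292e-06, 1.507e-06, 1.005e-06, 1.340e-06, 4.186e-07]  ψ = [0, 3, 1, 1, 2]  (obs o_4=4)
backtrack: best end state = 1; path = [3, 1, 3, 3, 1]

path = [3, 1, 3, 3, 1]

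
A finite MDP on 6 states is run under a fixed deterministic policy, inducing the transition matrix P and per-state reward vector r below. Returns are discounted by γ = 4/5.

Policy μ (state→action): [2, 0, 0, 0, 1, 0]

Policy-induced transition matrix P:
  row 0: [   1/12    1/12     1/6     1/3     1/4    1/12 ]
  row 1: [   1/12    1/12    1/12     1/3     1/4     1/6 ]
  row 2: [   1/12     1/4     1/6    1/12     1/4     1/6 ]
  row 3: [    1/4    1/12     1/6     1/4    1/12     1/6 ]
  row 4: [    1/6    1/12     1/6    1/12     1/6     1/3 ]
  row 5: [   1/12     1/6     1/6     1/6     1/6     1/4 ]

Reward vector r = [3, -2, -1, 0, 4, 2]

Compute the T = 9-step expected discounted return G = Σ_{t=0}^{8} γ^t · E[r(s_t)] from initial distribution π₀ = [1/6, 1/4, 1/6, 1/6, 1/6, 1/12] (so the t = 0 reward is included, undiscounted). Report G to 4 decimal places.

t=0: π = [0.1667, 0.2500, 0.1667, 0.1667, 0.1667, 0.0833], E[r] = 0.6667, γ^t·E[r] = 0.666667, running G = 0.666667
t=1: π = [0.1250, 0.1181, 0.1458, 0.2222, 0.2014, 0.1875], E[r] = 1.1736, γ^t·E[r] = 0.938889, running G = 1.605556
t=2: π = [0.1372, 0.1233, 0.1568, 0.1968, 0.1806, 0.2054], E[r] = 1.1412, γ^t·E[r] = 0.730370, running G = 2.335926
t=3: π = [0.1312, 0.1266, 0.1564, 0.1984, 0.1850, 0.2024], E[r] = 1.1290, γ^t·E[r] = 0.578049, running G = 2.913975
t=4: π = [0.1318, 0.1263, 0.1561, 0.1977, 0.1847, 0.2034], E[r] = 1.1323, γ^t·E[r] = 0.463779, running G = 3.377755
t=5: π = [0.1317, 0.1263, 0.1561, 0.1978, 0.1847, 0.2034], E[r] = 1.1319, γ^t·E[r] = 0.370905, running G = 3.748659
t=6: π = [0.1317, 0.1263, 0.1561, 0.1977, 0.1847, 0.2034], E[r] = 1.1319, γ^t·E[r] = 0.296733, running G = 4.045392
t=7: π = [0.1317, 0.1263, 0.1561, 0.1977, 0.1847, 0.2034], E[r] = 1.1319, γ^t·E[r] = 0.237385, running G = 4.282777
t=8: π = [0.1317, 0.1263, 0.1561, 0.1977, 0.1847, 0.2034], E[r] = 1.1319, γ^t·E[r] = 0.189908, running G = 4.472685

G = 4.4727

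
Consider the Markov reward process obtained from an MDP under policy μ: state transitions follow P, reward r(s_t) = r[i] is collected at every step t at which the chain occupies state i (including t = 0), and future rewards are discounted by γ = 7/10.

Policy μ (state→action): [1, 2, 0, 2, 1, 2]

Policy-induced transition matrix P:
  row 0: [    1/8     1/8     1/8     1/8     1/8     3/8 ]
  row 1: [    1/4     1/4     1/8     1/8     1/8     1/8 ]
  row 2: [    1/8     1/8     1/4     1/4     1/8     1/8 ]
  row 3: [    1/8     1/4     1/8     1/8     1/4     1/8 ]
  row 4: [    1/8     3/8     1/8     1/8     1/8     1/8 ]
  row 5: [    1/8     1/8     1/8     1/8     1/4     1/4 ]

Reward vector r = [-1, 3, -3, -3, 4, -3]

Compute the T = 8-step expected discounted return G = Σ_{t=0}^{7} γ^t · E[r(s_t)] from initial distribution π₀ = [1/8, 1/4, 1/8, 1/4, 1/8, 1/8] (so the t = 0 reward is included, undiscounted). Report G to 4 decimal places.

G = -0.8850

t=0: π = [0.1250, 0.2500, 0.1250, 0.2500, 0.1250, 0.1250], E[r] = -0.3750, γ^t·E[r] = -0.375000, running G = -0.375000
t=1: π = [0.1563, 0.2188, 0.1406, 0.1406, 0.1719, 0.1719], E[r] = -0.1719, γ^t·E[r] = -0.120313, running G = -0.495313
t=2: π = [0.1523, 0.2129, 0.1426, 0.1426, 0.1641, 0.1855], E[r] = -0.2695, γ^t·E[r] = -0.132070, running G = -0.627383
t=3: π = [0.1516, 0.2104, 0.1428, 0.1428, 0.1660, 0.1863], E[r] = -0.2720, γ^t·E[r] = -0.093287, running G = -0.720669
t=4: π = [0.1513, 0.2107, 0.1429, 0.1429, 0.1661, 0.1862], E[r] = -0.2704, γ^t·E[r] = -0.064934, running G = -0.785604
t=5: π = [0.1513, 0.2107, 0.1429, 0.1429, 0.1661, 0.1861], E[r] = -0.2701, γ^t·E[r] = -0.045392, running G = -0.830996
t=6: π = [0.1513, 0.2107, 0.1429, 0.1429, 0.1661, 0.1861], E[r] = -0.2701, γ^t·E[r] = -0.031777, running G = -0.862773
t=7: π = [0.1513, 0.2107, 0.1429, 0.1429, 0.1661, 0.1861], E[r] = -0.2701, γ^t·E[r] = -0.022245, running G = -0.885018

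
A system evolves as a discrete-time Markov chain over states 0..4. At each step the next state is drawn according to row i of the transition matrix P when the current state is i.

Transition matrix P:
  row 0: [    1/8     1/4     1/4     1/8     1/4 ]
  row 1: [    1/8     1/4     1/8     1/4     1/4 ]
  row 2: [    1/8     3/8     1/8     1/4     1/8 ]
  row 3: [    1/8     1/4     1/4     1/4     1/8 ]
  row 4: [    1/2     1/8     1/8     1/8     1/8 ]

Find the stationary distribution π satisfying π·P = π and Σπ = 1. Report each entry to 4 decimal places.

Balance equations π_j = Σ_i π_i·P[i][j]:
  π_0 = 1/8·π_0 + 1/8·π_1 + 1/8·π_2 + 1/8·π_3 + 1/2·π_4
  π_1 = 1/4·π_0 + 1/4·π_1 + 3/8·π_2 + 1/4·π_3 + 1/8·π_4
  π_2 = 1/4·π_0 + 1/8·π_1 + 1/8·π_2 + 1/4·π_3 + 1/8·π_4
  π_3 = 1/8·π_0 + 1/4·π_1 + 1/4·π_2 + 1/4·π_3 + 1/8·π_4
  normalize: π_0 + π_1 + π_2 + π_3 + π_4 = 1
Solving the linear system gives exactly π = [291/1511, 1130/4533, 791/4533, 922/4533, 817/4533].

π = [0.1926, 0.2493, 0.1745, 0.2034, 0.1802]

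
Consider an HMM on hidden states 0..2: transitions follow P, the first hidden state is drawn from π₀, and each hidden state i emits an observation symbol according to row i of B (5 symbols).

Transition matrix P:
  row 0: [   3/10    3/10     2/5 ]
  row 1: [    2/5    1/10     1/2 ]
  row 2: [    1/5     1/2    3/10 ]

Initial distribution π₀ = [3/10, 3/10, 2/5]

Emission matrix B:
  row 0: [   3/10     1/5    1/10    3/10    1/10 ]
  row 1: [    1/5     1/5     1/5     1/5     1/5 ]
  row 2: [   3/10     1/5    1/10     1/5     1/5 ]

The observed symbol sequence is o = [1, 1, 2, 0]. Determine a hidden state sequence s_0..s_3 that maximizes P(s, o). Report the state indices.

path = [1, 2, 1, 2]

t=0: δ = [6.000e-02, 6.000e-02, 8.000e-02]  (obs o_0=1)
t=1: δ = [4.800e-03, 8.000e-03, 6.000e-03]  ψ = [1, 2, 1]  (obs o_1=1)
t=2: δ = [3.200e-04, 6.000e-04, 4.000e-04]  ψ = [1, 2, 1]  (obs o_2=2)
t=3: δ = [7.200e-05, 4.000e-05, 9.000e-05]  ψ = [1, 2, 1]  (obs o_3=0)
backtrack: best end state = 2; path = [1, 2, 1, 2]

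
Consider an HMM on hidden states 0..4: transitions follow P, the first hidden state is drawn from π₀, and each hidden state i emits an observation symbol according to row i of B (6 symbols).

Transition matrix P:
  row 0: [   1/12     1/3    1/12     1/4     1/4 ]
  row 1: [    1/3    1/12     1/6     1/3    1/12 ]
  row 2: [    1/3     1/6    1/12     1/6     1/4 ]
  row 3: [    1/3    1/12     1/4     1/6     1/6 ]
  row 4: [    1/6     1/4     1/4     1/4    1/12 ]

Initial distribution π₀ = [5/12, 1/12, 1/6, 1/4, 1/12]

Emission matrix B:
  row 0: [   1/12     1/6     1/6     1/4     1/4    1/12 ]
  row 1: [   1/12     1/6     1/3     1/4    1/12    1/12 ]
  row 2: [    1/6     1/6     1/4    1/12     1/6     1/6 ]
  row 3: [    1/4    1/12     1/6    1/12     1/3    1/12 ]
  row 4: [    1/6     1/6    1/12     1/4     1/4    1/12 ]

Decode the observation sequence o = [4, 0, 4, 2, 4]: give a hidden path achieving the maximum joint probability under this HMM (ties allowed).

path = [0, 3, 0, 1, 3]

t=0: δ = [1.042e-01, 6.944e-03, 2.778e-02, 8.333e-02, 2.083e-02]  (obs o_0=4)
t=1: δ = [2.315e-03, 2.894e-03, 3.472e-03, 6.510e-03, 4.340e-03]  ψ = [3, 0, 3, 0, 0]  (obs o_1=0)
t=2: δ = [5.425e-04, 9.042e-05, 2.713e-04, 3.617e-04, 2.713e-04]  ψ = [3, 4, 3, 3, 3]  (obs o_2=4)
t=3: δ = [2.009e-05, 6.028e-05, 2.261e-05, 2.261e-05, 1.130e-05]  ψ = [3, 0, 3, 0, 0]  (obs o_3=2)
t=4: δ = [5.023e-06, 5.582e-07, 1.674e-06, 6.698e-06, 1.413e-06]  ψ = [1, 0, 1, 1, 2]  (obs o_4=4)
backtrack: best end state = 3; path = [0, 3, 0, 1, 3]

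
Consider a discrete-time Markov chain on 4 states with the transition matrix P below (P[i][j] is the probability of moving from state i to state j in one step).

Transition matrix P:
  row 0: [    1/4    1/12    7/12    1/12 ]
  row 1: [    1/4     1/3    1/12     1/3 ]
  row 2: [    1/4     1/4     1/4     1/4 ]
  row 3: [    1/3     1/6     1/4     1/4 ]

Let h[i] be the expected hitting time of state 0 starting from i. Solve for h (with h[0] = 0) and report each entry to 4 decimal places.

h = [0.0000, 3.6414, 3.6690, 3.3655]

First-step conditioning: h[0] = 0; for i ≠ 0, h[i] = 1 + Σ_k P[i][k]·h[k].
  h[1] = 1 + 1/3·h[1] + 1/12·h[2] + 1/3·h[3]
  h[2] = 1 + 1/4·h[1] + 1/4·h[2] + 1/4·h[3]
  h[3] = 1 + 1/6·h[1] + 1/4·h[2] + 1/4·h[3]
Solving the 3×3 linear system over states ≠ 0 gives exactly h = [0, 528/145, 532/145, 488/145] (h[0] = 0 is the target).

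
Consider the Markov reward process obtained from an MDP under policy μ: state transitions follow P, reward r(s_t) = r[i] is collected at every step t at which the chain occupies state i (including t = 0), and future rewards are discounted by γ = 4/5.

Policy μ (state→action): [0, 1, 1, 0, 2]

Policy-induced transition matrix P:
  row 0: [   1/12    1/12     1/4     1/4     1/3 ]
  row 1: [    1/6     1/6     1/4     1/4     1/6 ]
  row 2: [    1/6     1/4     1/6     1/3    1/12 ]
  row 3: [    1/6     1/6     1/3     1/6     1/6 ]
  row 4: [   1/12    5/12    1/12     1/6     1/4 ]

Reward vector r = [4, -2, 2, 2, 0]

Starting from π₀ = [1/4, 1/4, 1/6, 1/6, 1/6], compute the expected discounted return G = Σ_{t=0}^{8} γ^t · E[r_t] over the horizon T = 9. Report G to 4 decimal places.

t=0: π = [0.2500, 0.2500, 0.1667, 0.1667, 0.1667], E[r] = 1.1667, γ^t·E[r] = 1.166667, running G = 1.166667
t=1: π = [0.1319, 0.2014, 0.2222, 0.2361, 0.2083], E[r] = 1.0417, γ^t·E[r] = 0.833333, running G = 2.000000
t=2: π = [0.1383, 0.2263, 0.2164, 0.2315, 0.1875], E[r] = 0.9965, γ^t·E[r] = 0.637778, running G = 2.637778
t=3: π = [0.1395, 0.2201, 0.2200, 0.2331, 0.1873], E[r] = 1.0242, γ^t·E[r] = 0.524395, running G = 3.162173
t=4: π = [0.1394, 0.2202, 0.2199, 0.2333, 0.1872], E[r] = 1.0237, γ^t·E[r] = 0.419295, running G = 3.581468
t=5: π = [0.1394, 0.2202, 0.2199, 0.2333, 0.1872], E[r] = 1.0239, γ^t·E[r] = 0.335497, running G = 3.916965
t=6: π = [0.1394, 0.2202, 0.2199, 0.2333, 0.1872], E[r] = 1.0239, γ^t·E[r] = 0.268400, running G = 4.185365
t=7: π = [0.1394, 0.2202, 0.2199, 0.2333, 0.1872], E[r] = 1.0239, γ^t·E[r] = 0.214720, running G = 4.400085
t=8: π = [0.1394, 0.2202, 0.2199, 0.2333, 0.1872], E[r] = 1.0239, γ^t·E[r] = 0.171776, running G = 4.571862

G = 4.5719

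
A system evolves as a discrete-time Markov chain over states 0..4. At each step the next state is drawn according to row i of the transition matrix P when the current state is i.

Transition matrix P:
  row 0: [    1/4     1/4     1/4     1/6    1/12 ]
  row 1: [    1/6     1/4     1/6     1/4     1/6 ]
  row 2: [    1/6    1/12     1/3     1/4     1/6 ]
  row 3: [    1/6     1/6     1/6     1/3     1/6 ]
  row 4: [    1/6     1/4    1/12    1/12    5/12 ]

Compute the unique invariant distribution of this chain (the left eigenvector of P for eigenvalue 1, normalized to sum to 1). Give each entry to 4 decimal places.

π = [0.1818, 0.1987, 0.1980, 0.2195, 0.2020]

Balance equations π_j = Σ_i π_i·P[i][j]:
  π_0 = 1/4·π_0 + 1/6·π_1 + 1/6·π_2 + 1/6·π_3 + 1/6·π_4
  π_1 = 1/4·π_0 + 1/4·π_1 + 1/12·π_2 + 1/6·π_3 + 1/4·π_4
  π_2 = 1/4·π_0 + 1/6·π_1 + 1/3·π_2 + 1/6·π_3 + 1/12·π_4
  π_3 = 1/6·π_0 + 1/4·π_1 + 1/4·π_2 + 1/3·π_3 + 1/12·π_4
  normalize: π_0 + π_1 + π_2 + π_3 + π_4 = 1
Solving the linear system gives exactly π = [2/11, 1082/5445, 98/495, 239/1089, 20/99].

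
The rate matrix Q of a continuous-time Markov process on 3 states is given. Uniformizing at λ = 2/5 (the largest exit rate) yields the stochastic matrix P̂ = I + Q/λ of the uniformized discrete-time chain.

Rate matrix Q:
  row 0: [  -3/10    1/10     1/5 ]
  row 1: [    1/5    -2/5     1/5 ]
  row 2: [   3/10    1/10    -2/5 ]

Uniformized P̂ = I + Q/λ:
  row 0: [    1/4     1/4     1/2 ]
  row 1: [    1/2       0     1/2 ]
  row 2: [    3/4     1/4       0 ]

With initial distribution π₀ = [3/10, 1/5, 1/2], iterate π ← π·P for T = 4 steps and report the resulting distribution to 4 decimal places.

t=0: π = [0.3000, 0.2000, 0.5000]
t=1: π = [0.5500, 0.2000, 0.2500]
t=2: π = [0.4250, 0.2000, 0.3750]
t=3: π = [0.4875, 0.2000, 0.3125]
t=4: π = [0.4563, 0.2000, 0.3438]

π = [0.4563, 0.2000, 0.3438]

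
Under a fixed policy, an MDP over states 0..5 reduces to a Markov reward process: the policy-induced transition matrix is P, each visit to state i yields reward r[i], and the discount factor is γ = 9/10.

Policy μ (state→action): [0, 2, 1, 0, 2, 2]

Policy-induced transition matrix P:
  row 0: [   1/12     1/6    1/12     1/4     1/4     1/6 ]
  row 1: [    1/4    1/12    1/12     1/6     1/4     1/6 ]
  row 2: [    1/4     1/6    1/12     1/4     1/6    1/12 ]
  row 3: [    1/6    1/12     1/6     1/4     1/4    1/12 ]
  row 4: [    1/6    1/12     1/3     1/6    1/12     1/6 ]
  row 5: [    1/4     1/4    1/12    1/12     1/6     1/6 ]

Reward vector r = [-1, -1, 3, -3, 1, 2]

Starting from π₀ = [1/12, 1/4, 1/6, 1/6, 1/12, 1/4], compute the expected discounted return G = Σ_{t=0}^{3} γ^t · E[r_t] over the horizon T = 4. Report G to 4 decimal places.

t=0: π = [0.0833, 0.2500, 0.1667, 0.1667, 0.0833, 0.2500], E[r] = 0.2500, γ^t·E[r] = 0.250000, running G = 0.250000
t=1: π = [0.2153, 0.1458, 0.1181, 0.1806, 0.2014, 0.1389], E[r] = -0.0694, γ^t·E[r] = -0.062500, running G = 0.187500
t=2: π = [0.1823, 0.1343, 0.1487, 0.1979, 0.1950, 0.1418], E[r] = 0.0145, γ^t·E[r] = 0.011719, running G = 0.199219
t=3: π = [0.1869, 0.1345, 0.1486, 0.1989, 0.1933, 0.1378], E[r] = -0.0036, γ^t·E[r] = -0.002637, running G = 0.196582

G = 0.1966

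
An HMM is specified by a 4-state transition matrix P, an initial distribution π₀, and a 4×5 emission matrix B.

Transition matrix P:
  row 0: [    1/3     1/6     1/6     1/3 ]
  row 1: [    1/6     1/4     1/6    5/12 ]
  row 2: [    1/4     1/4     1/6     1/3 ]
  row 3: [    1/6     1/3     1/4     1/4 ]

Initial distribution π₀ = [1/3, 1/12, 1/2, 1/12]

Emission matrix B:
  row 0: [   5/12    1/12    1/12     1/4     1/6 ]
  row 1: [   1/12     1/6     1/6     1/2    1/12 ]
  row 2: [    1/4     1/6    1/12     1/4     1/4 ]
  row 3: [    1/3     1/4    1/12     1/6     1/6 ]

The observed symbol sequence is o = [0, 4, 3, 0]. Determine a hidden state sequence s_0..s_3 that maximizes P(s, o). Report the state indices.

t=0: δ = [1.389e-01, 6.944e-03, 1.250e-01, 2.778e-02]  (obs o_0=0)
t=1: δ = [7.716e-03, 2.604e-03, 5.787e-03, 7.716e-03]  ψ = [0, 2, 0, 0]  (obs o_1=4)
t=2: δ = [6.430e-04, 1.286e-03, 4.823e-04, 4.287e-04]  ψ = [0, 3, 3, 0]  (obs o_2=3)
t=3: δ = [8.931e-05, 2.679e-05, 5.358e-05, 1.786e-04]  ψ = [0, 1, 1, 1]  (obs o_3=0)
backtrack: best end state = 3; path = [0, 3, 1, 3]

path = [0, 3, 1, 3]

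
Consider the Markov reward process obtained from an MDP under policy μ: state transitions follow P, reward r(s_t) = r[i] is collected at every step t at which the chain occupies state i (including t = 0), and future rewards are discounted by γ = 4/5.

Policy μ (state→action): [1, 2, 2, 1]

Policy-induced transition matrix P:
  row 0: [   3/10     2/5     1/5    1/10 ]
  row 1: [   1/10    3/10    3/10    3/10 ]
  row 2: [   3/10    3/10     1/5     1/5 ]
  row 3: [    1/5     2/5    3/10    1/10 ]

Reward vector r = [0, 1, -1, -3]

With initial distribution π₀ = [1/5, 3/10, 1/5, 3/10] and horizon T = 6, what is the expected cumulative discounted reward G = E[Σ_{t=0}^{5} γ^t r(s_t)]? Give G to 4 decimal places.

G = -2.0969

t=0: π = [0.2000, 0.3000, 0.2000, 0.3000], E[r] = -0.8000, γ^t·E[r] = -0.800000, running G = -0.800000
t=1: π = [0.2100, 0.3500, 0.2600, 0.1800], E[r] = -0.4500, γ^t·E[r] = -0.360000, running G = -1.160000
t=2: π = [0.2120, 0.3390, 0.2530, 0.1960], E[r] = -0.5020, γ^t·E[r] = -0.321280, running G = -1.481280
t=3: π = [0.2126, 0.3408, 0.2535, 0.1931], E[r] = -0.4920, γ^t·E[r] = -0.251904, running G = -1.733184
t=4: π = [0.2125, 0.3406, 0.2534, 0.1935], E[r] = -0.4934, γ^t·E[r] = -0.202076, running G = -1.935260
t=5: π = [0.2125, 0.3406, 0.2534, 0.1935], E[r] = -0.4932, γ^t·E[r] = -0.161600, running G = -2.096860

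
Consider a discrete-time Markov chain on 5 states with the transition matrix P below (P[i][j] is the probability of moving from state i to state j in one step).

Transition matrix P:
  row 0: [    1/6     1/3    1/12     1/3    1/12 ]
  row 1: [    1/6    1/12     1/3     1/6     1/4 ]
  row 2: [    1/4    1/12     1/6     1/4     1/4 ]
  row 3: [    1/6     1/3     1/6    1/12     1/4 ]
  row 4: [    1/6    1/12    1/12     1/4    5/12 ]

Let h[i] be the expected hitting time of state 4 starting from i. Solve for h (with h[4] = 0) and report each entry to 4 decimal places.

First-step conditioning: h[4] = 0; for i ≠ 4, h[i] = 1 + Σ_k P[i][k]·h[k].
  h[0] = 1 + 1/6·h[0] + 1/3·h[1] + 1/12·h[2] + 1/3·h[3]
  h[1] = 1 + 1/6·h[0] + 1/12·h[1] + 1/3·h[2] + 1/6·h[3]
  h[2] = 1 + 1/4·h[0] + 1/12·h[1] + 1/6·h[2] + 1/4·h[3]
  h[3] = 1 + 1/6·h[0] + 1/3·h[1] + 1/6·h[2] + 1/12·h[3]
Solving the 4×4 linear system over states ≠ 4 gives exactly h = [31428/5921, 27012/5921, 27324/5921, 26964/5921, 0] (h[4] = 0 is the target).

h = [5.3079, 4.5621, 4.6148, 4.5540, 0.0000]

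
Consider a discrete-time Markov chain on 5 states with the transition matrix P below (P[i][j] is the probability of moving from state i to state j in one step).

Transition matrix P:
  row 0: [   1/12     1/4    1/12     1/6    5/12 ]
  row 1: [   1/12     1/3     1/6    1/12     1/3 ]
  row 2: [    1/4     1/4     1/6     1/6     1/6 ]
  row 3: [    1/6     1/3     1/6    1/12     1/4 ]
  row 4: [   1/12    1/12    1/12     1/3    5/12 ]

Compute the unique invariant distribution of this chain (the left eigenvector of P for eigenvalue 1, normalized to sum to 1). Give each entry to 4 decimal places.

Balance equations π_j = Σ_i π_i·P[i][j]:
  π_0 = 1/12·π_0 + 1/12·π_1 + 1/4·π_2 + 1/6·π_3 + 1/12·π_4
  π_1 = 1/4·π_0 + 1/3·π_1 + 1/4·π_2 + 1/3·π_3 + 1/12·π_4
  π_2 = 1/12·π_0 + 1/6·π_1 + 1/6·π_2 + 1/6·π_3 + 1/12·π_4
  π_3 = 1/6·π_0 + 1/12·π_1 + 1/6·π_2 + 1/12·π_3 + 1/3·π_4
  normalize: π_0 + π_1 + π_2 + π_3 + π_4 = 1
Solving the linear system gives exactly π = [211/1752, 2207/9636, 17/132, 452/2409, 6439/19272].

π = [0.1204, 0.2290, 0.1288, 0.1876, 0.3341]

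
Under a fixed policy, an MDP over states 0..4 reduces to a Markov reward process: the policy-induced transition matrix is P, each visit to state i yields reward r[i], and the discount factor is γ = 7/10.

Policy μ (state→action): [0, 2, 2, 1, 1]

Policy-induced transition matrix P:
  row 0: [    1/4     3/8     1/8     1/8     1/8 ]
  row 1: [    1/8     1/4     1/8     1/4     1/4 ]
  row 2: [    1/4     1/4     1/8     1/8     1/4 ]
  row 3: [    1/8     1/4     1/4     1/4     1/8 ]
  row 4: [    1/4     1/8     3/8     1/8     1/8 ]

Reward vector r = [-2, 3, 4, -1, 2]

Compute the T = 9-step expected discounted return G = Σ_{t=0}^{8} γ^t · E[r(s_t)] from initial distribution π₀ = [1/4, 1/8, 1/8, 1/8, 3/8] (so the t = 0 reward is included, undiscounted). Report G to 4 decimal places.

t=0: π = [0.2500, 0.1250, 0.1250, 0.1250, 0.3750], E[r] = 1.0000, γ^t·E[r] = 1.000000, running G = 1.000000
t=1: π = [0.2188, 0.2344, 0.2344, 0.1563, 0.1563], E[r] = 1.3594, γ^t·E[r] = 0.951563, running G = 1.951563
t=2: π = [0.2012, 0.2578, 0.1836, 0.1738, 0.1836], E[r] = 1.2988, γ^t·E[r] = 0.636426, running G = 2.587988
t=3: π = [0.1960, 0.2522, 0.1926, 0.1790, 0.1802], E[r] = 1.3164, γ^t·E[r] = 0.451527, running G = 3.039516
t=4: π = [0.1961, 0.2520, 0.1924, 0.1789, 0.1806], E[r] = 1.3157, γ^t·E[r] = 0.315901, running G = 3.355416
t=5: π = [0.1961, 0.2519, 0.1925, 0.1789, 0.1805], E[r] = 1.3158, γ^t·E[r] = 0.221150, running G = 3.576567
t=6: π = [0.1962, 0.2519, 0.1925, 0.1788, 0.1806], E[r] = 1.3158, γ^t·E[r] = 0.154801, running G = 3.731368
t=7: π = [0.1962, 0.2519, 0.1925, 0.1788, 0.1806], E[r] = 1.3158, γ^t·E[r] = 0.108361, running G = 3.839729
t=8: π = [0.1962, 0.2519, 0.1925, 0.1788, 0.1806], E[r] = 1.3158, γ^t·E[r] = 0.075853, running G = 3.915581

G = 3.9156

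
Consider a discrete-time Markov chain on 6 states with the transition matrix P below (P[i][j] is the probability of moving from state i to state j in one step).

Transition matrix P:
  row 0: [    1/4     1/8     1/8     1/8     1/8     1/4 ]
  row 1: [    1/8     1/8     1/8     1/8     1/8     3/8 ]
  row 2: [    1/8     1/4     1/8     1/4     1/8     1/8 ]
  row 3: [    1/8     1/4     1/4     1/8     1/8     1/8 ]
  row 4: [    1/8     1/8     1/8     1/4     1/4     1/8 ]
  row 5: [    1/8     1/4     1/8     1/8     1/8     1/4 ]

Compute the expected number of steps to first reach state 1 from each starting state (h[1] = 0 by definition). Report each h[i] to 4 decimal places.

First-step conditioning: h[1] = 0; for i ≠ 1, h[i] = 1 + Σ_k P[i][k]·h[k].
  h[0] = 1 + 1/4·h[0] + 1/8·h[2] + 1/8·h[3] + 1/8·h[4] + 1/4·h[5]
  h[2] = 1 + 1/8·h[0] + 1/8·h[2] + 1/4·h[3] + 1/8·h[4] + 1/8·h[5]
  h[3] = 1 + 1/8·h[0] + 1/4·h[2] + 1/8·h[3] + 1/8·h[4] + 1/8·h[5]
  h[4] = 1 + 1/8·h[0] + 1/8·h[2] + 1/4·h[3] + 1/4·h[4] + 1/8·h[5]
  h[5] = 1 + 1/8·h[0] + 1/8·h[2] + 1/8·h[3] + 1/8·h[4] + 1/4·h[5]
Solving the 5×5 linear system over states ≠ 1 gives exactly h = [16/3, 0, 14/3, 14/3, 16/3, 14/3] (h[1] = 0 is the target).

h = [5.3333, 0.0000, 4.6667, 4.6667, 5.3333, 4.6667]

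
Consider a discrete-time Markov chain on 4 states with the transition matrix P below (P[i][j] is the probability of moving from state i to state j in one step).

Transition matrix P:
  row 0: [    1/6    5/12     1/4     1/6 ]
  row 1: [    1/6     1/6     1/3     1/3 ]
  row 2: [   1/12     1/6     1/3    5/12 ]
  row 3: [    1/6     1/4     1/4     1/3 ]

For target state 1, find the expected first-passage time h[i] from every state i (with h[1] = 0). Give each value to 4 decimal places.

h = [3.3166, 0.0000, 4.4020, 3.9799]

First-step conditioning: h[1] = 0; for i ≠ 1, h[i] = 1 + Σ_k P[i][k]·h[k].
  h[0] = 1 + 1/6·h[0] + 1/4·h[2] + 1/6·h[3]
  h[2] = 1 + 1/12·h[0] + 1/3·h[2] + 5/12·h[3]
  h[3] = 1 + 1/6·h[0] + 1/4·h[2] + 1/3·h[3]
Solving the 3×3 linear system over states ≠ 1 gives exactly h = [660/199, 0, 876/199, 792/199] (h[1] = 0 is the target).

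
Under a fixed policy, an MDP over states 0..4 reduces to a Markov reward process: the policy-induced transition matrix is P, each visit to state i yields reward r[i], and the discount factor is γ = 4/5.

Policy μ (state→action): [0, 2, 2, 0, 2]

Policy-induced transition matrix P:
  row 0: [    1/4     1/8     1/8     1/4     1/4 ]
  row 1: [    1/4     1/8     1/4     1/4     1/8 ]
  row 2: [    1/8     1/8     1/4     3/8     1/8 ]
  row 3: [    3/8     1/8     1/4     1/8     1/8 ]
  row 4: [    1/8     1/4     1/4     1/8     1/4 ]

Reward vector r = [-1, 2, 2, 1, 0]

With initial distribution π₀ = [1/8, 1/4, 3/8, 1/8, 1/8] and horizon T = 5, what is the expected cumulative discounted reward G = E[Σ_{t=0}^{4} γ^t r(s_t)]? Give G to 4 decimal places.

G = 3.0439

t=0: π = [0.1250, 0.2500, 0.3750, 0.1250, 0.1250], E[r] = 1.2500, γ^t·E[r] = 1.250000, running G = 1.250000
t=1: π = [0.2031, 0.1406, 0.2344, 0.2656, 0.1563], E[r] = 0.8125, γ^t·E[r] = 0.650000, running G = 1.900000
t=2: π = [0.2344, 0.1445, 0.2246, 0.2266, 0.1699], E[r] = 0.7305, γ^t·E[r] = 0.467500, running G = 2.367500
t=3: π = [0.2290, 0.1462, 0.2207, 0.2285, 0.1755], E[r] = 0.7334, γ^t·E[r] = 0.375500, running G = 2.743000
t=4: π = [0.2290, 0.1469, 0.2214, 0.2271, 0.1756], E[r] = 0.7347, γ^t·E[r] = 0.300925, running G = 3.043925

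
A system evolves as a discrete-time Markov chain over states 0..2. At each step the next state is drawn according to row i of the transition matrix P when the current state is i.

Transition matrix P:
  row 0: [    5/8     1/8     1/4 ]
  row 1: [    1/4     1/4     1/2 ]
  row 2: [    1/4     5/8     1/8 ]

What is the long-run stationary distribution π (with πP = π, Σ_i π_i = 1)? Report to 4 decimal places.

Balance equations π_j = Σ_i π_i·P[i][j]:
  π_0 = 5/8·π_0 + 1/4·π_1 + 1/4·π_2
  π_1 = 1/8·π_0 + 1/4·π_1 + 5/8·π_2
  normalize: π_0 + π_1 + π_2 = 1
Solving the linear system gives exactly π = [2/5, 17/55, 16/55].

π = [0.4000, 0.3091, 0.2909]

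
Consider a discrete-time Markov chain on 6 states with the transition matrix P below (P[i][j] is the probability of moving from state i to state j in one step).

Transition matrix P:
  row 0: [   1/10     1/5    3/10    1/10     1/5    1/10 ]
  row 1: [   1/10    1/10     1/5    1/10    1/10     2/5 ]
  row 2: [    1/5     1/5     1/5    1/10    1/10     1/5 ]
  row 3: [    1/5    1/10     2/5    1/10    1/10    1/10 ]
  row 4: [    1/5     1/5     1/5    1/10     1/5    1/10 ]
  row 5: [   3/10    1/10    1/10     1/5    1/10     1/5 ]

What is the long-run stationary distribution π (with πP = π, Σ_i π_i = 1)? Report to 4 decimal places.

π = [0.1848, 0.1540, 0.2235, 0.1187, 0.1316, 0.1873]

Balance equations π_j = Σ_i π_i·P[i][j]:
  π_0 = 1/10·π_0 + 1/10·π_1 + 1/5·π_2 + 1/5·π_3 + 1/5·π_4 + 3/10·π_5
  π_1 = 1/5·π_0 + 1/10·π_1 + 1/5·π_2 + 1/10·π_3 + 1/5·π_4 + 1/10·π_5
  π_2 = 3/10·π_0 + 1/5·π_1 + 1/5·π_2 + 2/5·π_3 + 1/5·π_4 + 1/10·π_5
  π_3 = 1/10·π_0 + 1/10·π_1 + 1/10·π_2 + 1/10·π_3 + 1/10·π_4 + 1/5·π_5
  π_4 = 1/5·π_0 + 1/10·π_1 + 1/10·π_2 + 1/10·π_3 + 1/5·π_4 + 1/10·π_5
  normalize: π_0 + π_1 + π_2 + π_3 + π_4 + π_5 = 1
Solving the linear system gives exactly π = [20957/113377, 17460/113377, 25340/113377, 13461/113377, 14926/113377, 21233/113377].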